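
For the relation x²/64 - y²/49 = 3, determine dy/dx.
Apply d/dx to both sides, remembering that y depends on x. Each occurrence of y therefore brings in a y' = dy/dx via the chain rule.

With F(x, y) equal to the left-hand side minus the right, differentiate F term by term:
  d/dx[x^2/64] = x/32
  d/dx[-y^2/49] = -2y·y'/49
  d/dx[-3] = 0
Adding these up, d/dx[F] = 0 becomes
  (x/32) + (-2y/49)·y' = 0,
so isolating y',
  dy/dx = -(x/32)/(-2y/49) = 49x/(64y)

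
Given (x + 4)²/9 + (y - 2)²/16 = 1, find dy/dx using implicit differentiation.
Take d/dx of both sides. Since y is implicitly a function of x, the chain rule attaches a y' = dy/dx factor whenever we differentiate through y.

Set F(x, y) = (left side) − (right side), so the curve is F = 0. Differentiating each term of F:
  d/dx[(x + 4)^2/9] = 2x/9 + 8/9
  d/dx[(y - 2)^2/16] = y'(y - 2)/8
  d/dx[-1] = 0

Collecting, the y'-free part is the partial derivative in x and the y' coefficient is the partial derivative in y:
  ∂F/∂x = 2x/9 + 8/9
  ∂F/∂y = y/8 - 1/4

so d/dx[F(x, y(x))] = ∂F/∂x + (∂F/∂y)·y' = 0. Rearranging,
  dy/dx = -(∂F/∂x)/(∂F/∂y) = -(2x/9 + 8/9)/(y/8 - 1/4)
        = -(2(x + 4)/9)/((y - 2)/8) = 16(-x - 4)/(9(y - 2))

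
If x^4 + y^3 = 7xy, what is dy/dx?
Differentiate both sides with respect to x, treating y as y(x). By the chain rule, any term containing y contributes a factor of y' = dy/dx when we differentiate it.

Move every term to one side and write the relation as F(x, y) = 0. Term by term,
  d/dx[x^4] = 4x^3
  d/dx[-7xy] = -7x·y' - 7y
  d/dx[y^3] = 3y^2·y'

The pieces without y' make up ∂F/∂x and the coefficient of y' is ∂F/∂y:
  ∂F/∂x = 4x^3 - 7y,
  ∂F/∂y = -7x + 3y^2.

Since d/dx[F] = ∂F/∂x + (∂F/∂y)·y' = 0, solve for y':
  (∂F/∂y)·y' = -∂F/∂x
  dy/dx = -(∂F/∂x)/(∂F/∂y) = -(4x^3 - 7y)/(-7x + 3y^2) = (4x^3 - 7y)/(7x - 3y^2)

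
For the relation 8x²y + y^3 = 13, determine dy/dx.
Differentiate both sides with respect to x, treating y as y(x). By the chain rule, any term containing y contributes a factor of y' = dy/dx when we differentiate it.

Move every term to one side and write the relation as F(x, y) = 0. Term by term,
  d/dx[8x^2y] = 8x^2·y' + 16xy
  d/dx[y^3] = 3y^2·y'
  d/dx[-13] = 0

The pieces without y' make up ∂F/∂x and the coefficient of y' is ∂F/∂y:
  ∂F/∂x = 16xy,
  ∂F/∂y = 8x^2 + 3y^2.

Since d/dx[F] = ∂F/∂x + (∂F/∂y)·y' = 0, solve for y':
  (∂F/∂y)·y' = -∂F/∂x
  dy/dx = -(∂F/∂x)/(∂F/∂y) = -(16xy)/(8x^2 + 3y^2) = -16xy/(8x^2 + 3y^2)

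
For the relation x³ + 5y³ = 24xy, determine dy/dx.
Differentiate the relation implicitly: treat y = y(x) and apply the chain rule, so every y-derivative picks up a y' = dy/dx factor.

With everything moved to the left-hand side, differentiate term by term:
  d/dx[x^3] = 3x^2
  d/dx[-24xy] = -24x·y' - 24y
  d/dx[5y^3] = 15y^2·y'

Separating the contributions that come from x directly and those that come through y:
  without y':      3x^2 - 24y
  multiplying y':  -24x + 15y^2

so (3x^2 - 24y) + (-24x + 15y^2)·y' = 0, and therefore
  dy/dx = -(3x^2 - 24y)/(-24x + 15y^2) = (x^2 - 8y)/(8x - 5y^2)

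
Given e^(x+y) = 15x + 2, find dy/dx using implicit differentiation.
Differentiate both sides with respect to x, treating y as y(x). By the chain rule, any term containing y contributes a factor of y' = dy/dx when we differentiate it.

Move every term to one side and write the relation as F(x, y) = 0. Term by term,
  d/dx[-15x] = -15
  d/dx[e^(x + y)] = (y' + 1)·e^(x + y)
  d/dx[-2] = 0

The pieces without y' make up ∂F/∂x and the coefficient of y' is ∂F/∂y:
  ∂F/∂x = e^(x + y) - 15,
  ∂F/∂y = e^(x + y).

Since d/dx[F] = ∂F/∂x + (∂F/∂y)·y' = 0, solve for y':
  (∂F/∂y)·y' = -∂F/∂x
  dy/dx = -(∂F/∂x)/(∂F/∂y) = -(e^(x + y) - 15)/(e^(x + y)) = 15e^(-x - y) - 1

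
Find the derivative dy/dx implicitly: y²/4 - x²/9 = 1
Differentiate both sides with respect to x, treating y as y(x). By the chain rule, any term containing y contributes a factor of y' = dy/dx when we differentiate it.

Move every term to one side and write the relation as F(x, y) = 0. Term by term,
  d/dx[-x^2/9] = -2x/9
  d/dx[y^2/4] = y·y'/2
  d/dx[-1] = 0

The pieces without y' make up ∂F/∂x and the coefficient of y' is ∂F/∂y:
  ∂F/∂x = -2x/9,
  ∂F/∂y = y/2.

Since d/dx[F] = ∂F/∂x + (∂F/∂y)·y' = 0, solve for y':
  (∂F/∂y)·y' = -∂F/∂x
  dy/dx = -(∂F/∂x)/(∂F/∂y) = -(-2x/9)/(y/2) = 4x/(9y)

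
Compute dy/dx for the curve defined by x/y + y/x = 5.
Differentiate both sides with respect to x, treating y as y(x). By the chain rule, any term containing y contributes a factor of y' = dy/dx when we differentiate it.

Move every term to one side and write the relation as F(x, y) = 0. Term by term,
  d/dx[x/y] = -x·y'/y^2 + 1/y
  d/dx[y/x] = y'/x - y/x^2
  d/dx[-5] = 0

The pieces without y' make up ∂F/∂x and the coefficient of y' is ∂F/∂y:
  ∂F/∂x = 1/y - y/x^2,
  ∂F/∂y = -x/y^2 + 1/x.

Since d/dx[F] = ∂F/∂x + (∂F/∂y)·y' = 0, solve for y':
  (∂F/∂y)·y' = -∂F/∂x
  dy/dx = -(∂F/∂x)/(∂F/∂y) = -(1/y - y/x^2)/(-x/y^2 + 1/x)
        = -((x - y)(x + y)/(x^2y))/(-(x - y)(x + y)/(xy^2)) = y/x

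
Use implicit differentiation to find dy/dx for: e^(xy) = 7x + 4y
Take d/dx of both sides. Since y is implicitly a function of x, the chain rule attaches a y' = dy/dx factor whenever we differentiate through y.

Set F(x, y) = (left side) − (right side), so the curve is F = 0. Differentiating each term of F:
  d/dx[-7x] = -7
  d/dx[-4y] = -4·y'
  d/dx[e^(xy)] = (x·y' + y)·e^(xy)

Collecting, the y'-free part is the partial derivative in x and the y' coefficient is the partial derivative in y:
  ∂F/∂x = y·e^(xy) - 7
  ∂F/∂y = x·e^(xy) - 4

so d/dx[F(x, y(x))] = ∂F/∂x + (∂F/∂y)·y' = 0. Rearranging,
  dy/dx = -(∂F/∂x)/(∂F/∂y) = -(y·e^(xy) - 7)/(x·e^(xy) - 4) = (-y·e^(xy) + 7)/(x·e^(xy) - 4)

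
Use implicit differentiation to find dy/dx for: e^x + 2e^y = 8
Differentiate both sides with respect to x, treating y as y(x). By the chain rule, any term containing y contributes a factor of y' = dy/dx when we differentiate it.

Move every term to one side and write the relation as F(x, y) = 0. Term by term,
  d/dx[e^(x)] = e^(x)
  d/dx[2e^(y)] = 2·y'·e^(y)
  d/dx[-8] = 0

The pieces without y' make up ∂F/∂x and the coefficient of y' is ∂F/∂y:
  ∂F/∂x = e^(x),
  ∂F/∂y = 2e^(y).

Since d/dx[F] = ∂F/∂x + (∂F/∂y)·y' = 0, solve for y':
  (∂F/∂y)·y' = -∂F/∂x
  dy/dx = -(∂F/∂x)/(∂F/∂y) = -(e^(x))/(2e^(y)) = -e^(x - y)/2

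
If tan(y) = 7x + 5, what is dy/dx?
Differentiate both sides with respect to x, treating y as y(x). By the chain rule, any term containing y contributes a factor of y' = dy/dx when we differentiate it.

Move every term to one side and write the relation as F(x, y) = 0. Term by term,
  d/dx[-7x] = -7
  d/dx[tan(y)] = y'(tan(y)^2 + 1)
  d/dx[-5] = 0

The pieces without y' make up ∂F/∂x and the coefficient of y' is ∂F/∂y:
  ∂F/∂x = -7,
  ∂F/∂y = tan(y)^2 + 1.

Since d/dx[F] = ∂F/∂x + (∂F/∂y)·y' = 0, solve for y':
  (∂F/∂y)·y' = -∂F/∂x
  dy/dx = -(∂F/∂x)/(∂F/∂y) = -(-7)/(tan(y)^2 + 1) = 7cos(y)^2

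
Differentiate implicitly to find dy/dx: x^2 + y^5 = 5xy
Differentiate both sides with respect to x, treating y as y(x). By the chain rule, any term containing y contributes a factor of y' = dy/dx when we differentiate it.

Move every term to one side and write the relation as F(x, y) = 0. Term by term,
  d/dx[x^2] = 2x
  d/dx[-5xy] = -5x·y' - 5y
  d/dx[y^5] = 5y^4·y'

The pieces without y' make up ∂F/∂x and the coefficient of y' is ∂F/∂y:
  ∂F/∂x = 2x - 5y,
  ∂F/∂y = -5x + 5y^4.

Since d/dx[F] = ∂F/∂x + (∂F/∂y)·y' = 0, solve for y':
  (∂F/∂y)·y' = -∂F/∂x
  dy/dx = -(∂F/∂x)/(∂F/∂y) = -(2x - 5y)/(-5x + 5y^4) = (2x/5 - y)/(x - y^4)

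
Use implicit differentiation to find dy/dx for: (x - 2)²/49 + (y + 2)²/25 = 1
Differentiate both sides with respect to x, treating y as y(x). By the chain rule, any term containing y contributes a factor of y' = dy/dx when we differentiate it.

Move every term to one side and write the relation as F(x, y) = 0. Term by term,
  d/dx[(x - 2)^2/49] = 2x/49 - 4/49
  d/dx[(y + 2)^2/25] = 2·y'(y + 2)/25
  d/dx[-1] = 0

The pieces without y' make up ∂F/∂x and the coefficient of y' is ∂F/∂y:
  ∂F/∂x = 2x/49 - 4/49,
  ∂F/∂y = 2y/25 + 4/25.

Since d/dx[F] = ∂F/∂x + (∂F/∂y)·y' = 0, solve for y':
  (∂F/∂y)·y' = -∂F/∂x
  dy/dx = -(∂F/∂x)/(∂F/∂y) = -(2x/49 - 4/49)/(2y/25 + 4/25)
        = -(2(x - 2)/49)/(2(y + 2)/25) = 25(2 - x)/(49(y + 2))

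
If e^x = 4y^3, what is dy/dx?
Apply d/dx to both sides, remembering that y depends on x. Each occurrence of y therefore brings in a y' = dy/dx via the chain rule.

With F(x, y) equal to the left-hand side minus the right, differentiate F term by term:
  d/dx[-4y^3] = -12y^2·y'
  d/dx[e^(x)] = e^(x)
Adding these up, d/dx[F] = 0 becomes
  (e^(x)) + (-12y^2)·y' = 0,
so isolating y',
  dy/dx = -(e^(x))/(-12y^2) = e^(x)/(12y^2)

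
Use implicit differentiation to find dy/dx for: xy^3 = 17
Take d/dx of both sides. Since y is implicitly a function of x, the chain rule attaches a y' = dy/dx factor whenever we differentiate through y.

Set F(x, y) = (left side) − (right side), so the curve is F = 0. Differentiating each term of F:
  d/dx[xy^3] = 3xy^2·y' + y^3
  d/dx[-17] = 0

Collecting, the y'-free part is the partial derivative in x and the y' coefficient is the partial derivative in y:
  ∂F/∂x = y^3
  ∂F/∂y = 3xy^2

so d/dx[F(x, y(x))] = ∂F/∂x + (∂F/∂y)·y' = 0. Rearranging,
  dy/dx = -(∂F/∂x)/(∂F/∂y) = -(y^3)/(3xy^2) = -y/(3x)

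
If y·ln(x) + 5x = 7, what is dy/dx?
Take d/dx of both sides. Since y is implicitly a function of x, the chain rule attaches a y' = dy/dx factor whenever we differentiate through y.

Set F(x, y) = (left side) − (right side), so the curve is F = 0. Differentiating each term of F:
  d/dx[5x] = 5
  d/dx[y·ln(x)] = y'·ln(x) + y/x
  d/dx[-7] = 0

Collecting, the y'-free part is the partial derivative in x and the y' coefficient is the partial derivative in y:
  ∂F/∂x = 5 + y/x
  ∂F/∂y = ln(x)

so d/dx[F(x, y(x))] = ∂F/∂x + (∂F/∂y)·y' = 0. Rearranging,
  dy/dx = -(∂F/∂x)/(∂F/∂y) = -(5 + y/x)/(ln(x))
        = -((5x + y)/x)/(ln(x)) = (-5x - y)/(x·ln(x))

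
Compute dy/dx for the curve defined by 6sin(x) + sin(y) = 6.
Differentiate the relation implicitly: treat y = y(x) and apply the chain rule, so every y-derivative picks up a y' = dy/dx factor.

With everything moved to the left-hand side, differentiate term by term:
  d/dx[6sin(x)] = 6cos(x)
  d/dx[sin(y)] = y'·cos(y)
  d/dx[-6] = 0

Separating the contributions that come from x directly and those that come through y:
  without y':      6cos(x)
  multiplying y':  cos(y)

so (6cos(x)) + (cos(y))·y' = 0, and therefore
  dy/dx = -(6cos(x))/(cos(y)) = -6cos(x)/cos(y)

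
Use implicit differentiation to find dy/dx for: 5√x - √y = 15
Apply d/dx to both sides, remembering that y depends on x. Each occurrence of y therefore brings in a y' = dy/dx via the chain rule.

With F(x, y) equal to the left-hand side minus the right, differentiate F term by term:
  d/dx[5√(x)] = 5/(2√(x))
  d/dx[-√(y)] = -y'/(2√(y))
  d/dx[-15] = 0
Adding these up, d/dx[F] = 0 becomes
  (5/(2√(x))) + (-1/(2√(y)))·y' = 0,
so isolating y',
  dy/dx = -(5/(2√(x)))/(-1/(2√(y))) = 5√(y)/√(x)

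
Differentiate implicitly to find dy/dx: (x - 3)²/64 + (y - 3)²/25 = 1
Apply d/dx to both sides, remembering that y depends on x. Each occurrence of y therefore brings in a y' = dy/dx via the chain rule.

With F(x, y) equal to the left-hand side minus the right, differentiate F term by term:
  d/dx[(x - 3)^2/64] = x/32 - 3/32
  d/dx[(y - 3)^2/25] = 2·y'(y - 3)/25
  d/dx[-1] = 0
Adding these up, d/dx[F] = 0 becomes
  (x/32 - 3/32) + (2y/25 - 6/25)·y' = 0,
so isolating y',
  dy/dx = -(x/32 - 3/32)/(2y/25 - 6/25)
        = -((x - 3)/32)/(2(y - 3)/25) = 25(3 - x)/(64(y - 3))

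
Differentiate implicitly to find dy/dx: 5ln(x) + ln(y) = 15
Take d/dx of both sides. Since y is implicitly a function of x, the chain rule attaches a y' = dy/dx factor whenever we differentiate through y.

Set F(x, y) = (left side) − (right side), so the curve is F = 0. Differentiating each term of F:
  d/dx[5ln(x)] = 5/x
  d/dx[ln(y)] = y'/y
  d/dx[-15] = 0

Collecting, the y'-free part is the partial derivative in x and the y' coefficient is the partial derivative in y:
  ∂F/∂x = 5/x
  ∂F/∂y = 1/y

so d/dx[F(x, y(x))] = ∂F/∂x + (∂F/∂y)·y' = 0. Rearranging,
  dy/dx = -(∂F/∂x)/(∂F/∂y) = -(5/x)/(1/y) = -5y/x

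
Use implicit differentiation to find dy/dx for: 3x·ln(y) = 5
Differentiate both sides with respect to x, treating y as y(x). By the chain rule, any term containing y contributes a factor of y' = dy/dx when we differentiate it.

Move every term to one side and write the relation as F(x, y) = 0. Term by term,
  d/dx[3x·ln(y)] = 3x·y'/y + 3ln(y)
  d/dx[-5] = 0

The pieces without y' make up ∂F/∂x and the coefficient of y' is ∂F/∂y:
  ∂F/∂x = 3ln(y),
  ∂F/∂y = 3x/y.

Since d/dx[F] = ∂F/∂x + (∂F/∂y)·y' = 0, solve for y':
  (∂F/∂y)·y' = -∂F/∂x
  dy/dx = -(∂F/∂x)/(∂F/∂y) = -(3ln(y))/(3x/y) = -y·ln(y)/x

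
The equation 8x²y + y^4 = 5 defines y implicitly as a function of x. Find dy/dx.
Differentiate the relation implicitly: treat y = y(x) and apply the chain rule, so every y-derivative picks up a y' = dy/dx factor.

With everything moved to the left-hand side, differentiate term by term:
  d/dx[8x^2y] = 8x^2·y' + 16xy
  d/dx[y^4] = 4y^3·y'
  d/dx[-5] = 0

Separating the contributions that come from x directly and those that come through y:
  without y':      16xy
  multiplying y':  8x^2 + 4y^3

so (16xy) + (8x^2 + 4y^3)·y' = 0, and therefore
  dy/dx = -(16xy)/(8x^2 + 4y^3) = -4xy/(2x^2 + y^3)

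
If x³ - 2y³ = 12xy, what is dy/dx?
Differentiate both sides with respect to x, treating y as y(x). By the chain rule, any term containing y contributes a factor of y' = dy/dx when we differentiate it.

Move every term to one side and write the relation as F(x, y) = 0. Term by term,
  d/dx[x^3] = 3x^2
  d/dx[-12xy] = -12x·y' - 12y
  d/dx[-2y^3] = -6y^2·y'

The pieces without y' make up ∂F/∂x and the coefficient of y' is ∂F/∂y:
  ∂F/∂x = 3x^2 - 12y,
  ∂F/∂y = -12x - 6y^2.

Since d/dx[F] = ∂F/∂x + (∂F/∂y)·y' = 0, solve for y':
  (∂F/∂y)·y' = -∂F/∂x
  dy/dx = -(∂F/∂x)/(∂F/∂y) = -(3x^2 - 12y)/(-12x - 6y^2) = (x^2 - 4y)/(2(2x + y^2))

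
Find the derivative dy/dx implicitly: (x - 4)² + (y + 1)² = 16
Take d/dx of both sides. Since y is implicitly a function of x, the chain rule attaches a y' = dy/dx factor whenever we differentiate through y.

Set F(x, y) = (left side) − (right side), so the curve is F = 0. Differentiating each term of F:
  d/dx[(x - 4)^2] = 2x - 8
  d/dx[(y + 1)^2] = 2·y'(y + 1)
  d/dx[-16] = 0

Collecting, the y'-free part is the partial derivative in x and the y' coefficient is the partial derivative in y:
  ∂F/∂x = 2x - 8
  ∂F/∂y = 2y + 2

so d/dx[F(x, y(x))] = ∂F/∂x + (∂F/∂y)·y' = 0. Rearranging,
  dy/dx = -(∂F/∂x)/(∂F/∂y) = -(2x - 8)/(2y + 2) = (4 - x)/(y + 1)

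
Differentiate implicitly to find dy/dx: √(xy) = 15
Differentiate both sides with respect to x, treating y as y(x). By the chain rule, any term containing y contributes a factor of y' = dy/dx when we differentiate it.

Move every term to one side and write the relation as F(x, y) = 0. Term by term,
  d/dx[√(xy)] = √(xy)(x·y'/2 + y/2)/(xy)
  d/dx[-15] = 0

The pieces without y' make up ∂F/∂x and the coefficient of y' is ∂F/∂y:
  ∂F/∂x = √(xy)/(2x),
  ∂F/∂y = √(xy)/(2y).

Since d/dx[F] = ∂F/∂x + (∂F/∂y)·y' = 0, solve for y':
  (∂F/∂y)·y' = -∂F/∂x
  dy/dx = -(∂F/∂x)/(∂F/∂y) = -(√(xy)/(2x))/(√(xy)/(2y)) = -y/x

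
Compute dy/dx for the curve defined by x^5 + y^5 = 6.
Differentiate the relation implicitly: treat y = y(x) and apply the chain rule, so every y-derivative picks up a y' = dy/dx factor.

With everything moved to the left-hand side, differentiate term by term:
  d/dx[x^5] = 5x^4
  d/dx[y^5] = 5y^4·y'
  d/dx[-6] = 0

Separating the contributions that come from x directly and those that come through y:
  without y':      5x^4
  multiplying y':  5y^4

so (5x^4) + (5y^4)·y' = 0, and therefore
  dy/dx = -(5x^4)/(5y^4) = -x^4/y^4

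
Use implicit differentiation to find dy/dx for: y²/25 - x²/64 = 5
Differentiate the relation implicitly: treat y = y(x) and apply the chain rule, so every y-derivative picks up a y' = dy/dx factor.

With everything moved to the left-hand side, differentiate term by term:
  d/dx[-x^2/64] = -x/32
  d/dx[y^2/25] = 2y·y'/25
  d/dx[-5] = 0

Separating the contributions that come from x directly and those that come through y:
  without y':      -x/32
  multiplying y':  2y/25

so (-x/32) + (2y/25)·y' = 0, and therefore
  dy/dx = -(-x/32)/(2y/25) = 25x/(64y)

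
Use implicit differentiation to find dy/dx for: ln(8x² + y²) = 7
Differentiate both sides with respect to x, treating y as y(x). By the chain rule, any term containing y contributes a factor of y' = dy/dx when we differentiate it.

Move every term to one side and write the relation as F(x, y) = 0. Term by term,
  d/dx[ln(8x^2 + y^2)] = (16x + 2y·y')/(8x^2 + y^2)
  d/dx[-7] = 0

The pieces without y' make up ∂F/∂x and the coefficient of y' is ∂F/∂y:
  ∂F/∂x = 16x/(8x^2 + y^2),
  ∂F/∂y = 2y/(8x^2 + y^2).

Since d/dx[F] = ∂F/∂x + (∂F/∂y)·y' = 0, solve for y':
  (∂F/∂y)·y' = -∂F/∂x
  dy/dx = -(∂F/∂x)/(∂F/∂y) = -(16x/(8x^2 + y^2))/(2y/(8x^2 + y^2)) = -8x/y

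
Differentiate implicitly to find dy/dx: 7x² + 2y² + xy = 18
Differentiate both sides with respect to x, treating y as y(x). By the chain rule, any term containing y contributes a factor of y' = dy/dx when we differentiate it.

Move every term to one side and write the relation as F(x, y) = 0. Term by term,
  d/dx[7x^2] = 14x
  d/dx[xy] = x·y' + y
  d/dx[2y^2] = 4y·y'
  d/dx[-18] = 0

The pieces without y' make up ∂F/∂x and the coefficient of y' is ∂F/∂y:
  ∂F/∂x = 14x + y,
  ∂F/∂y = x + 4y.

Since d/dx[F] = ∂F/∂x + (∂F/∂y)·y' = 0, solve for y':
  (∂F/∂y)·y' = -∂F/∂x
  dy/dx = -(∂F/∂x)/(∂F/∂y) = -(14x + y)/(x + 4y) = (-14x - y)/(x + 4y)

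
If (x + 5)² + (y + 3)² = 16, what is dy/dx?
Take d/dx of both sides. Since y is implicitly a function of x, the chain rule attaches a y' = dy/dx factor whenever we differentiate through y.

Set F(x, y) = (left side) − (right side), so the curve is F = 0. Differentiating each term of F:
  d/dx[(x + 5)^2] = 2x + 10
  d/dx[(y + 3)^2] = 2·y'(y + 3)
  d/dx[-16] = 0

Collecting, the y'-free part is the partial derivative in x and the y' coefficient is the partial derivative in y:
  ∂F/∂x = 2x + 10
  ∂F/∂y = 2y + 6

so d/dx[F(x, y(x))] = ∂F/∂x + (∂F/∂y)·y' = 0. Rearranging,
  dy/dx = -(∂F/∂x)/(∂F/∂y) = -(2x + 10)/(2y + 6) = (-x - 5)/(y + 3)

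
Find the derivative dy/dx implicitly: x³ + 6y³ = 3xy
Differentiate both sides with respect to x, treating y as y(x). By the chain rule, any term containing y contributes a factor of y' = dy/dx when we differentiate it.

Move every term to one side and write the relation as F(x, y) = 0. Term by term,
  d/dx[x^3] = 3x^2
  d/dx[-3xy] = -3x·y' - 3y
  d/dx[6y^3] = 18y^2·y'

The pieces without y' make up ∂F/∂x and the coefficient of y' is ∂F/∂y:
  ∂F/∂x = 3x^2 - 3y,
  ∂F/∂y = -3x + 18y^2.

Since d/dx[F] = ∂F/∂x + (∂F/∂y)·y' = 0, solve for y':
  (∂F/∂y)·y' = -∂F/∂x
  dy/dx = -(∂F/∂x)/(∂F/∂y) = -(3x^2 - 3y)/(-3x + 18y^2) = (x^2 - y)/(x - 6y^2)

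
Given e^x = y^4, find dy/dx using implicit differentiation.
Take d/dx of both sides. Since y is implicitly a function of x, the chain rule attaches a y' = dy/dx factor whenever we differentiate through y.

Set F(x, y) = (left side) − (right side), so the curve is F = 0. Differentiating each term of F:
  d/dx[-y^4] = -4y^3·y'
  d/dx[e^(x)] = e^(x)

Collecting, the y'-free part is the partial derivative in x and the y' coefficient is the partial derivative in y:
  ∂F/∂x = e^(x)
  ∂F/∂y = -4y^3

so d/dx[F(x, y(x))] = ∂F/∂x + (∂F/∂y)·y' = 0. Rearranging,
  dy/dx = -(∂F/∂x)/(∂F/∂y) = -(e^(x))/(-4y^3) = e^(x)/(4y^3)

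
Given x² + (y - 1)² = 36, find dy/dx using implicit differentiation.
Take d/dx of both sides. Since y is implicitly a function of x, the chain rule attaches a y' = dy/dx factor whenever we differentiate through y.

Set F(x, y) = (left side) − (right side), so the curve is F = 0. Differentiating each term of F:
  d/dx[x^2] = 2x
  d/dx[(y - 1)^2] = 2·y'(y - 1)
  d/dx[-36] = 0

Collecting, the y'-free part is the partial derivative in x and the y' coefficient is the partial derivative in y:
  ∂F/∂x = 2x
  ∂F/∂y = 2y - 2

so d/dx[F(x, y(x))] = ∂F/∂x + (∂F/∂y)·y' = 0. Rearranging,
  dy/dx = -(∂F/∂x)/(∂F/∂y) = -(2x)/(2y - 2) = -x/(y - 1)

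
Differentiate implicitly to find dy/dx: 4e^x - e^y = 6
Differentiate both sides with respect to x, treating y as y(x). By the chain rule, any term containing y contributes a factor of y' = dy/dx when we differentiate it.

Move every term to one side and write the relation as F(x, y) = 0. Term by term,
  d/dx[4e^(x)] = 4e^(x)
  d/dx[-e^(y)] = -y'·e^(y)
  d/dx[-6] = 0

The pieces without y' make up ∂F/∂x and the coefficient of y' is ∂F/∂y:
  ∂F/∂x = 4e^(x),
  ∂F/∂y = -e^(y).

Since d/dx[F] = ∂F/∂x + (∂F/∂y)·y' = 0, solve for y':
  (∂F/∂y)·y' = -∂F/∂x
  dy/dx = -(∂F/∂x)/(∂F/∂y) = -(4e^(x))/(-e^(y)) = 4e^(x - y)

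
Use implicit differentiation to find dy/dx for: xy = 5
Differentiate both sides with respect to x, treating y as y(x). By the chain rule, any term containing y contributes a factor of y' = dy/dx when we differentiate it.

Move every term to one side and write the relation as F(x, y) = 0. Term by term,
  d/dx[xy] = x·y' + y
  d/dx[-5] = 0

The pieces without y' make up ∂F/∂x and the coefficient of y' is ∂F/∂y:
  ∂F/∂x = y,
  ∂F/∂y = x.

Since d/dx[F] = ∂F/∂x + (∂F/∂y)·y' = 0, solve for y':
  (∂F/∂y)·y' = -∂F/∂x
  dy/dx = -(∂F/∂x)/(∂F/∂y) = -(y)/(x) = -y/x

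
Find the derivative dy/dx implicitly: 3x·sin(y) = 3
Take d/dx of both sides. Since y is implicitly a function of x, the chain rule attaches a y' = dy/dx factor whenever we differentiate through y.

Set F(x, y) = (left side) − (right side), so the curve is F = 0. Differentiating each term of F:
  d/dx[3x·sin(y)] = 3x·y'·cos(y) + 3sin(y)
  d/dx[-3] = 0

Collecting, the y'-free part is the partial derivative in x and the y' coefficient is the partial derivative in y:
  ∂F/∂x = 3sin(y)
  ∂F/∂y = 3x·cos(y)

so d/dx[F(x, y(x))] = ∂F/∂x + (∂F/∂y)·y' = 0. Rearranging,
  dy/dx = -(∂F/∂x)/(∂F/∂y) = -(3sin(y))/(3x·cos(y)) = -tan(y)/x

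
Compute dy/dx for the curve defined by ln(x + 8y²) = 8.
Take d/dx of both sides. Since y is implicitly a function of x, the chain rule attaches a y' = dy/dx factor whenever we differentiate through y.

Set F(x, y) = (left side) − (right side), so the curve is F = 0. Differentiating each term of F:
  d/dx[ln(x + 8y^2)] = (16y·y' + 1)/(x + 8y^2)
  d/dx[-8] = 0

Collecting, the y'-free part is the partial derivative in x and the y' coefficient is the partial derivative in y:
  ∂F/∂x = 1/(x + 8y^2)
  ∂F/∂y = 16y/(x + 8y^2)

so d/dx[F(x, y(x))] = ∂F/∂x + (∂F/∂y)·y' = 0. Rearranging,
  dy/dx = -(∂F/∂x)/(∂F/∂y) = -(1/(x + 8y^2))/(16y/(x + 8y^2)) = -1/(16y)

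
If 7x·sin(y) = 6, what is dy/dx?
Differentiate both sides with respect to x, treating y as y(x). By the chain rule, any term containing y contributes a factor of y' = dy/dx when we differentiate it.

Move every term to one side and write the relation as F(x, y) = 0. Term by term,
  d/dx[7x·sin(y)] = 7x·y'·cos(y) + 7sin(y)
  d/dx[-6] = 0

The pieces without y' make up ∂F/∂x and the coefficient of y' is ∂F/∂y:
  ∂F/∂x = 7sin(y),
  ∂F/∂y = 7x·cos(y).

Since d/dx[F] = ∂F/∂x + (∂F/∂y)·y' = 0, solve for y':
  (∂F/∂y)·y' = -∂F/∂x
  dy/dx = -(∂F/∂x)/(∂F/∂y) = -(7sin(y))/(7x·cos(y)) = -tan(y)/x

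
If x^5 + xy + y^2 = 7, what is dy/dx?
Take d/dx of both sides. Since y is implicitly a function of x, the chain rule attaches a y' = dy/dx factor whenever we differentiate through y.

Set F(x, y) = (left side) − (right side), so the curve is F = 0. Differentiating each term of F:
  d/dx[x^5] = 5x^4
  d/dx[xy] = x·y' + y
  d/dx[y^2] = 2y·y'
  d/dx[-7] = 0

Collecting, the y'-free part is the partial derivative in x and the y' coefficient is the partial derivative in y:
  ∂F/∂x = 5x^4 + y
  ∂F/∂y = x + 2y

so d/dx[F(x, y(x))] = ∂F/∂x + (∂F/∂y)·y' = 0. Rearranging,
  dy/dx = -(∂F/∂x)/(∂F/∂y) = -(5x^4 + y)/(x + 2y) = (-5x^4 - y)/(x + 2y)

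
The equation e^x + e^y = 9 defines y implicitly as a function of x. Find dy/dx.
Take d/dx of both sides. Since y is implicitly a function of x, the chain rule attaches a y' = dy/dx factor whenever we differentiate through y.

Set F(x, y) = (left side) − (right side), so the curve is F = 0. Differentiating each term of F:
  d/dx[e^(x)] = e^(x)
  d/dx[e^(y)] = y'·e^(y)
  d/dx[-9] = 0

Collecting, the y'-free part is the partial derivative in x and the y' coefficient is the partial derivative in y:
  ∂F/∂x = e^(x)
  ∂F/∂y = e^(y)

so d/dx[F(x, y(x))] = ∂F/∂x + (∂F/∂y)·y' = 0. Rearranging,
  dy/dx = -(∂F/∂x)/(∂F/∂y) = -(e^(x))/(e^(y)) = -e^(x - y)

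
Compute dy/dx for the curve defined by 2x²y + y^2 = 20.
Differentiate the relation implicitly: treat y = y(x) and apply the chain rule, so every y-derivative picks up a y' = dy/dx factor.

With everything moved to the left-hand side, differentiate term by term:
  d/dx[2x^2y] = 2x^2·y' + 4xy
  d/dx[y^2] = 2y·y'
  d/dx[-20] = 0

Separating the contributions that come from x directly and those that come through y:
  without y':      4xy
  multiplying y':  2x^2 + 2y

so (4xy) + (2x^2 + 2y)·y' = 0, and therefore
  dy/dx = -(4xy)/(2x^2 + 2y) = -2xy/(x^2 + y)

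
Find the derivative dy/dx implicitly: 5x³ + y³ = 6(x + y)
Differentiate the relation implicitly: treat y = y(x) and apply the chain rule, so every y-derivative picks up a y' = dy/dx factor.

With everything moved to the left-hand side, differentiate term by term:
  d/dx[5x^3] = 15x^2
  d/dx[-6x] = -6
  d/dx[y^3] = 3y^2·y'
  d/dx[-6y] = -6·y'

Separating the contributions that come from x directly and those that come through y:
  without y':      15x^2 - 6
  multiplying y':  3y^2 - 6

so (15x^2 - 6) + (3y^2 - 6)·y' = 0, and therefore
  dy/dx = -(15x^2 - 6)/(3y^2 - 6) = (2 - 5x^2)/(y^2 - 2)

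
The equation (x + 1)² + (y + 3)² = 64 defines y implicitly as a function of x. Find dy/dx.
Apply d/dx to both sides, remembering that y depends on x. Each occurrence of y therefore brings in a y' = dy/dx via the chain rule.

With F(x, y) equal to the left-hand side minus the right, differentiate F term by term:
  d/dx[(x + 1)^2] = 2x + 2
  d/dx[(y + 3)^2] = 2·y'(y + 3)
  d/dx[-64] = 0
Adding these up, d/dx[F] = 0 becomes
  (2x + 2) + (2y + 6)·y' = 0,
so isolating y',
  dy/dx = -(2x + 2)/(2y + 6) = (-x - 1)/(y + 3)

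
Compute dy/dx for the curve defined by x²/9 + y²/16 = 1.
Apply d/dx to both sides, remembering that y depends on x. Each occurrence of y therefore brings in a y' = dy/dx via the chain rule.

With F(x, y) equal to the left-hand side minus the right, differentiate F term by term:
  d/dx[x^2/9] = 2x/9
  d/dx[y^2/16] = y·y'/8
  d/dx[-1] = 0
Adding these up, d/dx[F] = 0 becomes
  (2x/9) + (y/8)·y' = 0,
so isolating y',
  dy/dx = -(2x/9)/(y/8) = -16x/(9y)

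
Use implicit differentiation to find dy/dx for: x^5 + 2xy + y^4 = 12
Take d/dx of both sides. Since y is implicitly a function of x, the chain rule attaches a y' = dy/dx factor whenever we differentiate through y.

Set F(x, y) = (left side) − (right side), so the curve is F = 0. Differentiating each term of F:
  d/dx[x^5] = 5x^4
  d/dx[2xy] = 2x·y' + 2y
  d/dx[y^4] = 4y^3·y'
  d/dx[-12] = 0

Collecting, the y'-free part is the partial derivative in x and the y' coefficient is the partial derivative in y:
  ∂F/∂x = 5x^4 + 2y
  ∂F/∂y = 2x + 4y^3

so d/dx[F(x, y(x))] = ∂F/∂x + (∂F/∂y)·y' = 0. Rearranging,
  dy/dx = -(∂F/∂x)/(∂F/∂y) = -(5x^4 + 2y)/(2x + 4y^3) = (-5x^4/2 - y)/(x + 2y^3)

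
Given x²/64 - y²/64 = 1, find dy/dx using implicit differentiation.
Apply d/dx to both sides, remembering that y depends on x. Each occurrence of y therefore brings in a y' = dy/dx via the chain rule.

With F(x, y) equal to the left-hand side minus the right, differentiate F term by term:
  d/dx[x^2/64] = x/32
  d/dx[-y^2/64] = -y·y'/32
  d/dx[-1] = 0
Adding these up, d/dx[F] = 0 becomes
  (x/32) + (-y/32)·y' = 0,
so isolating y',
  dy/dx = -(x/32)/(-y/32) = x/y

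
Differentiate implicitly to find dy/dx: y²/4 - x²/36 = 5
Differentiate both sides with respect to x, treating y as y(x). By the chain rule, any term containing y contributes a factor of y' = dy/dx when we differentiate it.

Move every term to one side and write the relation as F(x, y) = 0. Term by term,
  d/dx[-x^2/36] = -x/18
  d/dx[y^2/4] = y·y'/2
  d/dx[-5] = 0

The pieces without y' make up ∂F/∂x and the coefficient of y' is ∂F/∂y:
  ∂F/∂x = -x/18,
  ∂F/∂y = y/2.

Since d/dx[F] = ∂F/∂x + (∂F/∂y)·y' = 0, solve for y':
  (∂F/∂y)·y' = -∂F/∂x
  dy/dx = -(∂F/∂x)/(∂F/∂y) = -(-x/18)/(y/2) = x/(9y)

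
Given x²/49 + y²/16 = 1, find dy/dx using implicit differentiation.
Differentiate both sides with respect to x, treating y as y(x). By the chain rule, any term containing y contributes a factor of y' = dy/dx when we differentiate it.

Move every term to one side and write the relation as F(x, y) = 0. Term by term,
  d/dx[x^2/49] = 2x/49
  d/dx[y^2/16] = y·y'/8
  d/dx[-1] = 0

The pieces without y' make up ∂F/∂x and the coefficient of y' is ∂F/∂y:
  ∂F/∂x = 2x/49,
  ∂F/∂y = y/8.

Since d/dx[F] = ∂F/∂x + (∂F/∂y)·y' = 0, solve for y':
  (∂F/∂y)·y' = -∂F/∂x
  dy/dx = -(∂F/∂x)/(∂F/∂y) = -(2x/49)/(y/8) = -16x/(49y)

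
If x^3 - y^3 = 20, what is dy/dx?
Take d/dx of both sides. Since y is implicitly a function of x, the chain rule attaches a y' = dy/dx factor whenever we differentiate through y.

Set F(x, y) = (left side) − (right side), so the curve is F = 0. Differentiating each term of F:
  d/dx[x^3] = 3x^2
  d/dx[-y^3] = -3y^2·y'
  d/dx[-20] = 0

Collecting, the y'-free part is the partial derivative in x and the y' coefficient is the partial derivative in y:
  ∂F/∂x = 3x^2
  ∂F/∂y = -3y^2

so d/dx[F(x, y(x))] = ∂F/∂x + (∂F/∂y)·y' = 0. Rearranging,
  dy/dx = -(∂F/∂x)/(∂F/∂y) = -(3x^2)/(-3y^2) = x^2/y^2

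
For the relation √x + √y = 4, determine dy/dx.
Differentiate both sides with respect to x, treating y as y(x). By the chain rule, any term containing y contributes a factor of y' = dy/dx when we differentiate it.

Move every term to one side and write the relation as F(x, y) = 0. Term by term,
  d/dx[√(x)] = 1/(2√(x))
  d/dx[√(y)] = y'/(2√(y))
  d/dx[-4] = 0

The pieces without y' make up ∂F/∂x and the coefficient of y' is ∂F/∂y:
  ∂F/∂x = 1/(2√(x)),
  ∂F/∂y = 1/(2√(y)).

Since d/dx[F] = ∂F/∂x + (∂F/∂y)·y' = 0, solve for y':
  (∂F/∂y)·y' = -∂F/∂x
  dy/dx = -(∂F/∂x)/(∂F/∂y) = -(1/(2√(x)))/(1/(2√(y))) = -√(y)/√(x)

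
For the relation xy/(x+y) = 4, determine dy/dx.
Differentiate both sides with respect to x, treating y as y(x). By the chain rule, any term containing y contributes a factor of y' = dy/dx when we differentiate it.

Move every term to one side and write the relation as F(x, y) = 0. Term by term,
  d/dx[xy/(x + y)] = xy(-y' - 1)/(x + y)^2 + x·y'/(x + y) + y/(x + y)
  d/dx[-4] = 0

The pieces without y' make up ∂F/∂x and the coefficient of y' is ∂F/∂y:
  ∂F/∂x = -xy/(x + y)^2 + y/(x + y),
  ∂F/∂y = -xy/(x + y)^2 + x/(x + y).

Since d/dx[F] = ∂F/∂x + (∂F/∂y)·y' = 0, solve for y':
  (∂F/∂y)·y' = -∂F/∂x
  dy/dx = -(∂F/∂x)/(∂F/∂y) = -(-xy/(x + y)^2 + y/(x + y))/(-xy/(x + y)^2 + x/(x + y))
        = -(y^2/(x + y)^2)/(x^2/(x + y)^2) = -y^2/x^2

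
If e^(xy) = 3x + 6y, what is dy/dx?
Differentiate the relation implicitly: treat y = y(x) and apply the chain rule, so every y-derivative picks up a y' = dy/dx factor.

With everything moved to the left-hand side, differentiate term by term:
  d/dx[-3x] = -3
  d/dx[-6y] = -6·y'
  d/dx[e^(xy)] = (x·y' + y)·e^(xy)

Separating the contributions that come from x directly and those that come through y:
  without y':      y·e^(xy) - 3
  multiplying y':  x·e^(xy) - 6

so (y·e^(xy) - 3) + (x·e^(xy) - 6)·y' = 0, and therefore
  dy/dx = -(y·e^(xy) - 3)/(x·e^(xy) - 6) = (-y·e^(xy) + 3)/(x·e^(xy) - 6)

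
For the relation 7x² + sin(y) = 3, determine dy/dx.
Differentiate the relation implicitly: treat y = y(x) and apply the chain rule, so every y-derivative picks up a y' = dy/dx factor.

With everything moved to the left-hand side, differentiate term by term:
  d/dx[7x^2] = 14x
  d/dx[sin(y)] = y'·cos(y)
  d/dx[-3] = 0

Separating the contributions that come from x directly and those that come through y:
  without y':      14x
  multiplying y':  cos(y)

so (14x) + (cos(y))·y' = 0, and therefore
  dy/dx = -(14x)/(cos(y)) = -14x/cos(y)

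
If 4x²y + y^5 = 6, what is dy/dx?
Apply d/dx to both sides, remembering that y depends on x. Each occurrence of y therefore brings in a y' = dy/dx via the chain rule.

With F(x, y) equal to the left-hand side minus the right, differentiate F term by term:
  d/dx[4x^2y] = 4x^2·y' + 8xy
  d/dx[y^5] = 5y^4·y'
  d/dx[-6] = 0
Adding these up, d/dx[F] = 0 becomes
  (8xy) + (4x^2 + 5y^4)·y' = 0,
so isolating y',
  dy/dx = -(8xy)/(4x^2 + 5y^4) = -8xy/(4x^2 + 5y^4)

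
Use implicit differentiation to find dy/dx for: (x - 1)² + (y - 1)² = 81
Differentiate the relation implicitly: treat y = y(x) and apply the chain rule, so every y-derivative picks up a y' = dy/dx factor.

With everything moved to the left-hand side, differentiate term by term:
  d/dx[(x - 1)^2] = 2x - 2
  d/dx[(y - 1)^2] = 2·y'(y - 1)
  d/dx[-81] = 0

Separating the contributions that come from x directly and those that come through y:
  without y':      2x - 2
  multiplying y':  2y - 2

so (2x - 2) + (2y - 2)·y' = 0, and therefore
  dy/dx = -(2x - 2)/(2y - 2) = (1 - x)/(y - 1)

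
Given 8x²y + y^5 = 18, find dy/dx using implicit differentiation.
Differentiate the relation implicitly: treat y = y(x) and apply the chain rule, so every y-derivative picks up a y' = dy/dx factor.

With everything moved to the left-hand side, differentiate term by term:
  d/dx[8x^2y] = 8x^2·y' + 16xy
  d/dx[y^5] = 5y^4·y'
  d/dx[-18] = 0

Separating the contributions that come from x directly and those that come through y:
  without y':      16xy
  multiplying y':  8x^2 + 5y^4

so (16xy) + (8x^2 + 5y^4)·y' = 0, and therefore
  dy/dx = -(16xy)/(8x^2 + 5y^4) = -16xy/(8x^2 + 5y^4)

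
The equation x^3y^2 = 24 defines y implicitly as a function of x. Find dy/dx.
Differentiate both sides with respect to x, treating y as y(x). By the chain rule, any term containing y contributes a factor of y' = dy/dx when we differentiate it.

Move every term to one side and write the relation as F(x, y) = 0. Term by term,
  d/dx[x^3y^2] = 2x^3y·y' + 3x^2y^2
  d/dx[-24] = 0

The pieces without y' make up ∂F/∂x and the coefficient of y' is ∂F/∂y:
  ∂F/∂x = 3x^2y^2,
  ∂F/∂y = 2x^3y.

Since d/dx[F] = ∂F/∂x + (∂F/∂y)·y' = 0, solve for y':
  (∂F/∂y)·y' = -∂F/∂x
  dy/dx = -(∂F/∂x)/(∂F/∂y) = -(3x^2y^2)/(2x^3y) = -3y/(2x)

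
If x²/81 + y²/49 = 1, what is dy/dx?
Apply d/dx to both sides, remembering that y depends on x. Each occurrence of y therefore brings in a y' = dy/dx via the chain rule.

With F(x, y) equal to the left-hand side minus the right, differentiate F term by term:
  d/dx[x^2/81] = 2x/81
  d/dx[y^2/49] = 2y·y'/49
  d/dx[-1] = 0
Adding these up, d/dx[F] = 0 becomes
  (2x/81) + (2y/49)·y' = 0,
so isolating y',
  dy/dx = -(2x/81)/(2y/49) = -49x/(81y)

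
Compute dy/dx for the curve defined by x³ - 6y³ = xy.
Apply d/dx to both sides, remembering that y depends on x. Each occurrence of y therefore brings in a y' = dy/dx via the chain rule.

With F(x, y) equal to the left-hand side minus the right, differentiate F term by term:
  d/dx[x^3] = 3x^2
  d/dx[-xy] = -x·y' - y
  d/dx[-6y^3] = -18y^2·y'
Adding these up, d/dx[F] = 0 becomes
  (3x^2 - y) + (-x - 18y^2)·y' = 0,
so isolating y',
  dy/dx = -(3x^2 - y)/(-x - 18y^2) = (3x^2 - y)/(x + 18y^2)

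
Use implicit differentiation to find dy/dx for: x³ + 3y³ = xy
Differentiate the relation implicitly: treat y = y(x) and apply the chain rule, so every y-derivative picks up a y' = dy/dx factor.

With everything moved to the left-hand side, differentiate term by term:
  d/dx[x^3] = 3x^2
  d/dx[-xy] = -x·y' - y
  d/dx[3y^3] = 9y^2·y'

Separating the contributions that come from x directly and those that come through y:
  without y':      3x^2 - y
  multiplying y':  -x + 9y^2

so (3x^2 - y) + (-x + 9y^2)·y' = 0, and therefore
  dy/dx = -(3x^2 - y)/(-x + 9y^2) = (3x^2 - y)/(x - 9y^2)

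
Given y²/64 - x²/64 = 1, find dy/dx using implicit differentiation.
Differentiate both sides with respect to x, treating y as y(x). By the chain rule, any term containing y contributes a factor of y' = dy/dx when we differentiate it.

Move every term to one side and write the relation as F(x, y) = 0. Term by term,
  d/dx[-x^2/64] = -x/32
  d/dx[y^2/64] = y·y'/32
  d/dx[-1] = 0

The pieces without y' make up ∂F/∂x and the coefficient of y' is ∂F/∂y:
  ∂F/∂x = -x/32,
  ∂F/∂y = y/32.

Since d/dx[F] = ∂F/∂x + (∂F/∂y)·y' = 0, solve for y':
  (∂F/∂y)·y' = -∂F/∂x
  dy/dx = -(∂F/∂x)/(∂F/∂y) = -(-x/32)/(y/32) = x/y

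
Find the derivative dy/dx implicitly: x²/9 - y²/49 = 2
Differentiate both sides with respect to x, treating y as y(x). By the chain rule, any term containing y contributes a factor of y' = dy/dx when we differentiate it.

Move every term to one side and write the relation as F(x, y) = 0. Term by term,
  d/dx[x^2/9] = 2x/9
  d/dx[-y^2/49] = -2y·y'/49
  d/dx[-2] = 0

The pieces without y' make up ∂F/∂x and the coefficient of y' is ∂F/∂y:
  ∂F/∂x = 2x/9,
  ∂F/∂y = -2y/49.

Since d/dx[F] = ∂F/∂x + (∂F/∂y)·y' = 0, solve for y':
  (∂F/∂y)·y' = -∂F/∂x
  dy/dx = -(∂F/∂x)/(∂F/∂y) = -(2x/9)/(-2y/49) = 49x/(9y)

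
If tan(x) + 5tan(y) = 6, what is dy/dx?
Apply d/dx to both sides, remembering that y depends on x. Each occurrence of y therefore brings in a y' = dy/dx via the chain rule.

With F(x, y) equal to the left-hand side minus the right, differentiate F term by term:
  d/dx[tan(x)] = tan(x)^2 + 1
  d/dx[5tan(y)] = 5·y'(tan(y)^2 + 1)
  d/dx[-6] = 0
Adding these up, d/dx[F] = 0 becomes
  (tan(x)^2 + 1) + (5tan(y)^2 + 5)·y' = 0,
so isolating y',
  dy/dx = -(tan(x)^2 + 1)/(5tan(y)^2 + 5) = -cos(y)^2/(5cos(x)^2)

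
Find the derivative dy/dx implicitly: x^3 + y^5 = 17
Differentiate both sides with respect to x, treating y as y(x). By the chain rule, any term containing y contributes a factor of y' = dy/dx when we differentiate it.

Move every term to one side and write the relation as F(x, y) = 0. Term by term,
  d/dx[x^3] = 3x^2
  d/dx[y^5] = 5y^4·y'
  d/dx[-17] = 0

The pieces without y' make up ∂F/∂x and the coefficient of y' is ∂F/∂y:
  ∂F/∂x = 3x^2,
  ∂F/∂y = 5y^4.

Since d/dx[F] = ∂F/∂x + (∂F/∂y)·y' = 0, solve for y':
  (∂F/∂y)·y' = -∂F/∂x
  dy/dx = -(∂F/∂x)/(∂F/∂y) = -(3x^2)/(5y^4) = -3x^2/(5y^4)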